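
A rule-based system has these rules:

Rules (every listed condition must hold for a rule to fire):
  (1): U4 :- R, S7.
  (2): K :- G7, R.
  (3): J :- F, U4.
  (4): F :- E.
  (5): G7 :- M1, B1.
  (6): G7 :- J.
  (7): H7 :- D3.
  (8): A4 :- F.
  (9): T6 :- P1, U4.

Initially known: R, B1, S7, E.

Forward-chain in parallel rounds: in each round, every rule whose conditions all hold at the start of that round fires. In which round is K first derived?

4

Round 1 fires (1), (4), giving U4, F.
Round 2 fires (3), (8), giving J, A4.
Round 3 fires (6), giving G7.
Round 4 fires (2), giving K.
K first appears in round 4.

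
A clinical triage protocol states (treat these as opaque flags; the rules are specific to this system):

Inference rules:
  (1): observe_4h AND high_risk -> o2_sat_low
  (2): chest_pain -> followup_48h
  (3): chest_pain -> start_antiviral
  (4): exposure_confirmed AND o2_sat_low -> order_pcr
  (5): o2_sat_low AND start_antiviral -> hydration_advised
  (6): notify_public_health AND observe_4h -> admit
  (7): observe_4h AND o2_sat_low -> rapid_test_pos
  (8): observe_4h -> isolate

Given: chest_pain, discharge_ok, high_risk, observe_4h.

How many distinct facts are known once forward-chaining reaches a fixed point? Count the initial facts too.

Round 1: (1) [observe_4h AND high_risk -> o2_sat_low]; (2) [chest_pain -> followup_48h]; (3) [chest_pain -> start_antiviral]; (8) [observe_4h -> isolate]. Adds o2_sat_low, followup_48h, start_antiviral, isolate.
Round 2: (5) [o2_sat_low AND start_antiviral -> hydration_advised]; (7) [observe_4h AND o2_sat_low -> rapid_test_pos]. Adds hydration_advised, rapid_test_pos.
Closure: {chest_pain, discharge_ok, followup_48h, high_risk, hydration_advised, isolate, o2_sat_low, observe_4h, rapid_test_pos, start_antiviral} — 10 facts.

10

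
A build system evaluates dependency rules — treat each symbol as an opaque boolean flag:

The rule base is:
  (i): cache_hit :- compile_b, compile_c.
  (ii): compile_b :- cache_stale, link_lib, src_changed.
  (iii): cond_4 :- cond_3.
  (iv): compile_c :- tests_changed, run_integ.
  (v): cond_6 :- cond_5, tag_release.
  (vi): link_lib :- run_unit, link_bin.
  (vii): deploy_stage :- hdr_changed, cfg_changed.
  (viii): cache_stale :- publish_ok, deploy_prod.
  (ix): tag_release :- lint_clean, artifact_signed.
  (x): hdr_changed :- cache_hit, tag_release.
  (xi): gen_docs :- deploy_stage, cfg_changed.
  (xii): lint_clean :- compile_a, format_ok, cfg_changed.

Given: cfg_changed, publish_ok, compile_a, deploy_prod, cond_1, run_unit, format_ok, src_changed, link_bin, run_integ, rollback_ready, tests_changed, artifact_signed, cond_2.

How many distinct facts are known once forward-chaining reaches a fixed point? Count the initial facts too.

24

Round 1: (iv) [compile_c :- tests_changed, run_integ.]; (vi) [link_lib :- run_unit, link_bin.]; (viii) [cache_stale :- publish_ok, deploy_prod.]; (xii) [lint_clean :- compile_a, format_ok, cfg_changed.]. New: compile_c, link_lib, cache_stale, lint_clean.
Round 2: (ii) [compile_b :- cache_stale, link_lib, src_changed.]; (ix) [tag_release :- lint_clean, artifact_signed.]. New: compile_b, tag_release.
Round 3: (i) [cache_hit :- compile_b, compile_c.]. New: cache_hit.
Round 4: (x) [hdr_changed :- cache_hit, tag_release.]. New: hdr_changed.
Round 5: (vii) [deploy_stage :- hdr_changed, cfg_changed.]. New: deploy_stage.
Round 6: (xi) [gen_docs :- deploy_stage, cfg_changed.]. New: gen_docs.
Closure: {artifact_signed, cache_hit, cache_stale, cfg_changed, compile_a, compile_b, compile_c, cond_1, cond_2, deploy_prod, deploy_stage, format_ok, gen_docs, hdr_changed, link_bin, link_lib, lint_clean, publish_ok, rollback_ready, run_integ, run_unit, src_changed, tag_release, tests_changed} — 24 facts.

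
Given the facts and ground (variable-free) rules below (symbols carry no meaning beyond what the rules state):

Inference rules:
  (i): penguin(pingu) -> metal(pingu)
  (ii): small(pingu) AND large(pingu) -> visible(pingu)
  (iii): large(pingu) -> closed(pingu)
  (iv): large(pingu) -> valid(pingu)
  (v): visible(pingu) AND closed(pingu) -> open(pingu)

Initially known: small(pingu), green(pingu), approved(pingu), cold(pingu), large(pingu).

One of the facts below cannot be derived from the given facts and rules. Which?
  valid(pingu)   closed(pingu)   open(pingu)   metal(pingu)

metal(pingu)

Round 1 — (ii), (iii), (iv), derive visible(pingu), closed(pingu), valid(pingu).
Round 2 — (v), derive open(pingu).
Derived: closed(pingu) (round 1), valid(pingu) (round 1), open(pingu) (round 2). metal(pingu) never appears in any round.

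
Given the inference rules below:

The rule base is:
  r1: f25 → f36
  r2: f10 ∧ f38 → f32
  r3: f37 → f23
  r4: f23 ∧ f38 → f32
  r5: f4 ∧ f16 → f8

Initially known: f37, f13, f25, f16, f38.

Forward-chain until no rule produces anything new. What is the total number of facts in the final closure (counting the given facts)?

Round 1: r1 [f25 → f36]; r3 [f37 → f23]. New: f36, f23.
Round 2: r4 [f23 ∧ f38 → f32]. New: f32.
Closure: {f13, f16, f23, f25, f32, f36, f37, f38} — 8 facts.

8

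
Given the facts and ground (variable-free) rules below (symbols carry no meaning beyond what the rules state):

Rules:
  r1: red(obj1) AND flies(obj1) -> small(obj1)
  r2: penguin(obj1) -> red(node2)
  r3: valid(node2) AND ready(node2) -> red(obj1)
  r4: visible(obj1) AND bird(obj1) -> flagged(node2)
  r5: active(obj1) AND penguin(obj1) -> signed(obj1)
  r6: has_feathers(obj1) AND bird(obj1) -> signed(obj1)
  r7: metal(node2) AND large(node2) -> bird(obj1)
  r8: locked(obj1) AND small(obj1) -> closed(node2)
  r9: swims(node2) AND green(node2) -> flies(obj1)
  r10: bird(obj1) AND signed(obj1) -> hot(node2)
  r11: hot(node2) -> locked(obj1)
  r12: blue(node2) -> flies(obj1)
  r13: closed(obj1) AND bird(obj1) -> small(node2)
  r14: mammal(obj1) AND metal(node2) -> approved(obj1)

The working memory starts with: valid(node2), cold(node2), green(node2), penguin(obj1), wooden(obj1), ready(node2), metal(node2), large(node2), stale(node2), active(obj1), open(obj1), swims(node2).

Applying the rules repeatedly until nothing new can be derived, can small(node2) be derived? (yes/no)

no

Round 1 — r2, r3, r5, r7, r9, derive red(node2), red(obj1), signed(obj1), bird(obj1), flies(obj1).
Round 2 — r1, r10, derive small(obj1), hot(node2).
Round 3 — r11, derive locked(obj1).
Round 4 — r8, derive closed(node2).
Fixed point reached. small(node2) is concluded only by r13; r13 needs closed(obj1) (never derived).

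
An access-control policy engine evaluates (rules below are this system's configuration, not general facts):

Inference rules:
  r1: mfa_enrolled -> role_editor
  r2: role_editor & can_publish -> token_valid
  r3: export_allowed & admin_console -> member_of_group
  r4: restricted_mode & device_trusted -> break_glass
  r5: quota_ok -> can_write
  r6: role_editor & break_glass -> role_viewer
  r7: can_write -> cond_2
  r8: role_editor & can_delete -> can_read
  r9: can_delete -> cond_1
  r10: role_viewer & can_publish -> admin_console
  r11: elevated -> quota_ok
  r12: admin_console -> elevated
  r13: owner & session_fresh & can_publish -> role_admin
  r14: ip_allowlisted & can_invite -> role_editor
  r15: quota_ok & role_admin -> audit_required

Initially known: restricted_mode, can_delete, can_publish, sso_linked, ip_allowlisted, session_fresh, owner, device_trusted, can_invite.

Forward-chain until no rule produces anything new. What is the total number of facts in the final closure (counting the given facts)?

[1] r4 [restricted_mode & device_trusted -> break_glass]; r9 [can_delete -> cond_1]; r13 [owner & session_fresh & can_publish -> role_admin]; r14 [ip_allowlisted & can_invite -> role_editor]. ⇒ new: break_glass, cond_1, role_admin, role_editor.
[2] r2 [role_editor & can_publish -> token_valid]; r6 [role_editor & break_glass -> role_viewer]; r8 [role_editor & can_delete -> can_read]. ⇒ new: token_valid, role_viewer, can_read.
[3] r10 [role_viewer & can_publish -> admin_console]. ⇒ new: admin_console.
[4] r12 [admin_console -> elevated]. ⇒ new: elevated.
[5] r11 [elevated -> quota_ok]. ⇒ new: quota_ok.
[6] r5 [quota_ok -> can_write]; r15 [quota_ok & role_admin -> audit_required]. ⇒ new: can_write, audit_required.
[7] r7 [can_write -> cond_2]. ⇒ new: cond_2.
Closure: {admin_console, audit_required, break_glass, can_delete, can_invite, can_publish, can_read, can_write, cond_1, cond_2, device_trusted, elevated, ip_allowlisted, owner, quota_ok, restricted_mode, role_admin, role_editor, role_viewer, session_fresh, sso_linked, token_valid} — 22 facts.

22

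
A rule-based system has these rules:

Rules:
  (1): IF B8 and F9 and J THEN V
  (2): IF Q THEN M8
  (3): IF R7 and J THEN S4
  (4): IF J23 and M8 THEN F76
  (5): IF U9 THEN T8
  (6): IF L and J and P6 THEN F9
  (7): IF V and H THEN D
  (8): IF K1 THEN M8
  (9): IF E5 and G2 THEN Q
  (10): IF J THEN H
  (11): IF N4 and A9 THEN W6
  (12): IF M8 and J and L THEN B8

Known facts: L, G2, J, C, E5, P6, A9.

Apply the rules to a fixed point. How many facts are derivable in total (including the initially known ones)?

14

Round 1: (6) [IF L and J and P6 THEN F9]; (9) [IF E5 and G2 THEN Q]; (10) [IF J THEN H]. Adds F9, Q, H.
Round 2: (2) [IF Q THEN M8]. Adds M8.
Round 3: (12) [IF M8 and J and L THEN B8]. Adds B8.
Round 4: (1) [IF B8 and F9 and J THEN V]. Adds V.
Round 5: (7) [IF V and H THEN D]. Adds D.
Closure: {A9, B8, C, D, E5, F9, G2, H, J, L, M8, P6, Q, V} — 14 facts.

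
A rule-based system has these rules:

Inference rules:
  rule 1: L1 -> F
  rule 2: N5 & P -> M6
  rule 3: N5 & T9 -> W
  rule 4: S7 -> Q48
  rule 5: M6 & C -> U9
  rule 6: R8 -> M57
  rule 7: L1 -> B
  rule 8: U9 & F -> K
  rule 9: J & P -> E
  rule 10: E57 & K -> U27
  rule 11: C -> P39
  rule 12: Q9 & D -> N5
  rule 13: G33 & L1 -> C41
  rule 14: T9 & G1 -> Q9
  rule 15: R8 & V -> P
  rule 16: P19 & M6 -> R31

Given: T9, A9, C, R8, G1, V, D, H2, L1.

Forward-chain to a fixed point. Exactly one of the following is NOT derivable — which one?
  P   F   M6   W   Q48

Round 1: rule 1 [L1 -> F]; rule 6 [R8 -> M57]; rule 7 [L1 -> B]; rule 11 [C -> P39]; rule 14 [T9 & G1 -> Q9]; rule 15 [R8 & V -> P]. New: F, M57, B, P39, Q9, P.
Round 2: rule 12 [Q9 & D -> N5]. New: N5.
Round 3: rule 2 [N5 & P -> M6]; rule 3 [N5 & T9 -> W]. New: M6, W.
Round 4: rule 5 [M6 & C -> U9]. New: U9.
Round 5: rule 8 [U9 & F -> K]. New: K.
Derived: P (round 1), F (round 1), W (round 3), M6 (round 3). Q48 never appears in any round.

Q48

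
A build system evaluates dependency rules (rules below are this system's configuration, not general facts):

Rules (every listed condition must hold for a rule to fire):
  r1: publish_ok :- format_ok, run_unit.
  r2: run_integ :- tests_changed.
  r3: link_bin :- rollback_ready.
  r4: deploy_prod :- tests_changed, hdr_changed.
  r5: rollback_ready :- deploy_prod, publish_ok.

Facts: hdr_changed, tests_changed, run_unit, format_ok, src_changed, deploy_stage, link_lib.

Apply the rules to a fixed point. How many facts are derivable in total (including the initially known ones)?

12

Round 1 — r1, r2, r4, derive publish_ok, run_integ, deploy_prod.
Round 2 — r5, derive rollback_ready.
Round 3 — r3, derive link_bin.
Closure: {deploy_prod, deploy_stage, format_ok, hdr_changed, link_bin, link_lib, publish_ok, rollback_ready, run_integ, run_unit, src_changed, tests_changed} — 12 facts.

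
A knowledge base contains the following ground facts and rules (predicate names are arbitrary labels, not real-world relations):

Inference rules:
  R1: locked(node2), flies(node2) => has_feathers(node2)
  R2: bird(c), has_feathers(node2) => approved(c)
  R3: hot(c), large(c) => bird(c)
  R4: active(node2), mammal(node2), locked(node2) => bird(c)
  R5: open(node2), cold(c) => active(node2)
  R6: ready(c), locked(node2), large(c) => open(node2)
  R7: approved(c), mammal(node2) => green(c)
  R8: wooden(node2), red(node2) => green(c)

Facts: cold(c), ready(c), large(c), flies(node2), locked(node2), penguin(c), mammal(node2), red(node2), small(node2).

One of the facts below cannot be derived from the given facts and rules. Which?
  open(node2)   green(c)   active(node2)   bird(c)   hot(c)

hot(c)

[1] R1 [locked(node2), flies(node2) => has_feathers(node2)]; R6 [ready(c), locked(node2), large(c) => open(node2)]. ⇒ new: has_feathers(node2), open(node2).
[2] R5 [open(node2), cold(c) => active(node2)]. ⇒ new: active(node2).
[3] R4 [active(node2), mammal(node2), locked(node2) => bird(c)]. ⇒ new: bird(c).
[4] R2 [bird(c), has_feathers(node2) => approved(c)]. ⇒ new: approved(c).
[5] R7 [approved(c), mammal(node2) => green(c)]. ⇒ new: green(c).
Derived: green(c) (round 5), active(node2) (round 2), bird(c) (round 3), open(node2) (round 1). hot(c) never appears in any round.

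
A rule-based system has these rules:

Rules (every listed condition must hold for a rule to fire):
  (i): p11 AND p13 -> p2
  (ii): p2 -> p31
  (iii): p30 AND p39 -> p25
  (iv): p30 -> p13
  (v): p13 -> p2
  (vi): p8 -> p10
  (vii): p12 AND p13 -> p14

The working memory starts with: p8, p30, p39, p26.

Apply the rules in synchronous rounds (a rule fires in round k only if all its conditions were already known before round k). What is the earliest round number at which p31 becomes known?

Round 1: (iii) [p30 AND p39 -> p25]; (iv) [p30 -> p13]; (vi) [p8 -> p10]. New: p25, p13, p10.
Round 2: (v) [p13 -> p2]. New: p2.
Round 3: (ii) [p2 -> p31]. New: p31.
p31 first appears in round 3.

3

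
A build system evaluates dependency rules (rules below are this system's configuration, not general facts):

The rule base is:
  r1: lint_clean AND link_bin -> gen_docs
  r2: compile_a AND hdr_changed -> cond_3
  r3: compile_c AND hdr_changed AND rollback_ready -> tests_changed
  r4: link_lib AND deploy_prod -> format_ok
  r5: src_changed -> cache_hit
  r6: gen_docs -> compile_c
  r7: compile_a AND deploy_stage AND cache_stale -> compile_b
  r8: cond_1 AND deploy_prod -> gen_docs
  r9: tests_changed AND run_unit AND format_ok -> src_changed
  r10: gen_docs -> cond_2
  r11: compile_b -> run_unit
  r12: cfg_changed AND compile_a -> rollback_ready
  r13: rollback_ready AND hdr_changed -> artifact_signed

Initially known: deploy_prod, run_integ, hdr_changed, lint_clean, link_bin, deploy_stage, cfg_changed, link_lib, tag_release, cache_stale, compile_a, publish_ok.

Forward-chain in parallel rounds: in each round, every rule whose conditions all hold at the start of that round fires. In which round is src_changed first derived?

4

Round 1 fires r1, r2, r4, r7, r12, giving gen_docs, cond_3, format_ok, compile_b, rollback_ready.
Round 2 fires r6, r10, r11, r13, giving compile_c, cond_2, run_unit, artifact_signed.
Round 3 fires r3, giving tests_changed.
Round 4 fires r9, giving src_changed.
src_changed first appears in round 4.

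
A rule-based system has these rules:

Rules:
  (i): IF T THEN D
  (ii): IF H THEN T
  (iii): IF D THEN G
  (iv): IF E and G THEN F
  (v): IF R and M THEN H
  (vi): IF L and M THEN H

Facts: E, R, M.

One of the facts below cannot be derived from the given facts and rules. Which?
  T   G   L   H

L

Round 1 fires (v), giving H.
Round 2 fires (ii), giving T.
Round 3 fires (i), giving D.
Round 4 fires (iii), giving G.
Round 5 fires (iv), giving F.
Derived: H (round 1), T (round 2), G (round 4). L never appears in any round.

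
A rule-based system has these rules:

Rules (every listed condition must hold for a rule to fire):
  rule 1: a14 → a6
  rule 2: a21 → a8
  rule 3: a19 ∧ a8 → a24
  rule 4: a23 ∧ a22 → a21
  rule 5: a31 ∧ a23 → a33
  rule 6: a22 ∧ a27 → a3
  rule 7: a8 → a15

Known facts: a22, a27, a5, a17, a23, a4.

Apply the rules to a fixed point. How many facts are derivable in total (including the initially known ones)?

Round 1 fires rule 4, rule 6, giving a21, a3.
Round 2 fires rule 2, giving a8.
Round 3 fires rule 7, giving a15.
Closure: {a15, a17, a21, a22, a23, a27, a3, a4, a5, a8} — 10 facts.

10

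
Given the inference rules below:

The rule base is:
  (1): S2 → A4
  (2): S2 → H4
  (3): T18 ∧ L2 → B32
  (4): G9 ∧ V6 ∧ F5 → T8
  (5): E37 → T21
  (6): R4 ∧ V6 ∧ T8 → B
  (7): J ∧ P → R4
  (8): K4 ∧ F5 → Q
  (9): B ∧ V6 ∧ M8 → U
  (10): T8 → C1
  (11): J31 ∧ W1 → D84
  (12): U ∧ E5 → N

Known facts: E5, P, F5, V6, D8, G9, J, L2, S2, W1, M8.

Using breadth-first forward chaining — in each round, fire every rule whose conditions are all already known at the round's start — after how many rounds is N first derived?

Round 1: (1) [S2 → A4]; (2) [S2 → H4]; (4) [G9 ∧ V6 ∧ F5 → T8]; (7) [J ∧ P → R4]. New: A4, H4, T8, R4.
Round 2: (6) [R4 ∧ V6 ∧ T8 → B]; (10) [T8 → C1]. New: B, C1.
Round 3: (9) [B ∧ V6 ∧ M8 → U]. New: U.
Round 4: (12) [U ∧ E5 → N]. New: N.
N first appears in round 4.

4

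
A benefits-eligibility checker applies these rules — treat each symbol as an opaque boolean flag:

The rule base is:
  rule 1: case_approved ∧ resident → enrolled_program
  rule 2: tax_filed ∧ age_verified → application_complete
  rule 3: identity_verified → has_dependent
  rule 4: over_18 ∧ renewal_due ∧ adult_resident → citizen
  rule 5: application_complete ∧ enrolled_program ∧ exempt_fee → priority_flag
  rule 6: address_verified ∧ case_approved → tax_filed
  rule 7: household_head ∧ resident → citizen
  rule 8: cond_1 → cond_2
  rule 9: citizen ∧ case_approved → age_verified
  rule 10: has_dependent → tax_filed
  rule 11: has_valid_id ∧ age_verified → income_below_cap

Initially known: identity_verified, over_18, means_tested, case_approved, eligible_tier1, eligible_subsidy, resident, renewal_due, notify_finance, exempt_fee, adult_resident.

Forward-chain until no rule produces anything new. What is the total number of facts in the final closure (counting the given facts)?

18

Round 1 — rule 1, rule 3, rule 4, derive enrolled_program, has_dependent, citizen.
Round 2 — rule 9, rule 10, derive age_verified, tax_filed.
Round 3 — rule 2, derive application_complete.
Round 4 — rule 5, derive priority_flag.
Closure: {adult_resident, age_verified, application_complete, case_approved, citizen, eligible_subsidy, eligible_tier1, enrolled_program, exempt_fee, has_dependent, identity_verified, means_tested, notify_finance, over_18, priority_flag, renewal_due, resident, tax_filed} — 18 facts.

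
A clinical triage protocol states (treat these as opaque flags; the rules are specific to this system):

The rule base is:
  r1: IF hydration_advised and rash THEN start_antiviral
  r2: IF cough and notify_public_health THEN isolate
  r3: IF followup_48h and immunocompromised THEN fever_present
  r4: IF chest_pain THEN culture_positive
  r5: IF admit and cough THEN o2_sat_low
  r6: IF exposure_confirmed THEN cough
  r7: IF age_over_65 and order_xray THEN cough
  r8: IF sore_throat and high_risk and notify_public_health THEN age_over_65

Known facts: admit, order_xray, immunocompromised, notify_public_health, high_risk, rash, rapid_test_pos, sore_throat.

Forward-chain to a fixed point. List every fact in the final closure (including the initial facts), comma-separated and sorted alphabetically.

Round 1: r8 [IF sore_throat and high_risk and notify_public_health THEN age_over_65]. Adds age_over_65.
Round 2: r7 [IF age_over_65 and order_xray THEN cough]. Adds cough.
Round 3: r2 [IF cough and notify_public_health THEN isolate]; r5 [IF admit and cough THEN o2_sat_low]. Adds isolate, o2_sat_low.

admit, age_over_65, cough, high_risk, immunocompromised, isolate, notify_public_health, o2_sat_low, order_xray, rapid_test_pos, rash, sore_throat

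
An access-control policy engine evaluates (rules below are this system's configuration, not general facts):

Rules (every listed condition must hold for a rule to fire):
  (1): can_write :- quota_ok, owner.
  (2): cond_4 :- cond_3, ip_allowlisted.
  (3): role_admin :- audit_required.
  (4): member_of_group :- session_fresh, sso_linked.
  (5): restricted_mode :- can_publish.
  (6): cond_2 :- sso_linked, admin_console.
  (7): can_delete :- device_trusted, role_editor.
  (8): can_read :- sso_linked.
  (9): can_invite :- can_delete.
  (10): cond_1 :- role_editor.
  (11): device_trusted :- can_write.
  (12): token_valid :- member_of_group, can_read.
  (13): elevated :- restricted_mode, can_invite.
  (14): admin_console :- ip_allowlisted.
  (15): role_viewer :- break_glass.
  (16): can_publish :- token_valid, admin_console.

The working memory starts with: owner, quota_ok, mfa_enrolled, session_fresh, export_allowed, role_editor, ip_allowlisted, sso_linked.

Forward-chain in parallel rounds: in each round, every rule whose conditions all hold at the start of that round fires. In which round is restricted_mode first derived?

Round 1: (1) [can_write :- quota_ok, owner.]; (4) [member_of_group :- session_fresh, sso_linked.]; (8) [can_read :- sso_linked.]; (10) [cond_1 :- role_editor.]; (14) [admin_console :- ip_allowlisted.]. Adds can_write, member_of_group, can_read, cond_1, admin_console.
Round 2: (6) [cond_2 :- sso_linked, admin_console.]; (11) [device_trusted :- can_write.]; (12) [token_valid :- member_of_group, can_read.]. Adds cond_2, device_trusted, token_valid.
Round 3: (7) [can_delete :- device_trusted, role_editor.]; (16) [can_publish :- token_valid, admin_console.]. Adds can_delete, can_publish.
Round 4: (5) [restricted_mode :- can_publish.]; (9) [can_invite :- can_delete.]. Adds restricted_mode, can_invite.
restricted_mode first appears in round 4.

4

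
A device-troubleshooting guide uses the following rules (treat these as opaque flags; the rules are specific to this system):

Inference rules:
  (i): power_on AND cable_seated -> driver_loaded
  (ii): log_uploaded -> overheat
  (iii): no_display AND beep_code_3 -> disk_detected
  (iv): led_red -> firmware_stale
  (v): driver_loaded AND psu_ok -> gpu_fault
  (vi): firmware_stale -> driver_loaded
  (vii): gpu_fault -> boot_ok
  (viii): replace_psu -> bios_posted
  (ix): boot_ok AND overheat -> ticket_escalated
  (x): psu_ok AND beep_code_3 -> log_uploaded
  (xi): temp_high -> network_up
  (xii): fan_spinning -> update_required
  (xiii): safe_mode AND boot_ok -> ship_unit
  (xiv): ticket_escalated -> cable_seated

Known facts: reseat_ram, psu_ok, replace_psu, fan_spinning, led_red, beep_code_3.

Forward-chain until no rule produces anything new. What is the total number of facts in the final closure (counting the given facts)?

[1] (iv) [led_red -> firmware_stale]; (viii) [replace_psu -> bios_posted]; (x) [psu_ok AND beep_code_3 -> log_uploaded]; (xii) [fan_spinning -> update_required]. ⇒ new: firmware_stale, bios_posted, log_uploaded, update_required.
[2] (ii) [log_uploaded -> overheat]; (vi) [firmware_stale -> driver_loaded]. ⇒ new: overheat, driver_loaded.
[3] (v) [driver_loaded AND psu_ok -> gpu_fault]. ⇒ new: gpu_fault.
[4] (vii) [gpu_fault -> boot_ok]. ⇒ new: boot_ok.
[5] (ix) [boot_ok AND overheat -> ticket_escalated]. ⇒ new: ticket_escalated.
[6] (xiv) [ticket_escalated -> cable_seated]. ⇒ new: cable_seated.
Closure: {beep_code_3, bios_posted, boot_ok, cable_seated, driver_loaded, fan_spinning, firmware_stale, gpu_fault, led_red, log_uploaded, overheat, psu_ok, replace_psu, reseat_ram, ticket_escalated, update_required} — 16 facts.

16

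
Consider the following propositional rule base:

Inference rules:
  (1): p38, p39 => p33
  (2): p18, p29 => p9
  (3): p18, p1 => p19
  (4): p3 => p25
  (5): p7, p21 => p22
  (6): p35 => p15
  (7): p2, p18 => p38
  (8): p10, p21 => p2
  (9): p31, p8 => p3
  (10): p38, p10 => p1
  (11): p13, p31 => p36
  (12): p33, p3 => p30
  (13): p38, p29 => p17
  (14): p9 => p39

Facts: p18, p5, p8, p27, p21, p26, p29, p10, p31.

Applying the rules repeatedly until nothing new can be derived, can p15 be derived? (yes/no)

Round 1 — (2), (8), (9), derive p9, p2, p3.
Round 2 — (4), (7), (14), derive p25, p38, p39.
Round 3 — (1), (10), (13), derive p33, p1, p17.
Round 4 — (3), (12), derive p19, p30.
Fixed point reached. p15 is concluded only by (6); (6) needs p35 (never derived).

no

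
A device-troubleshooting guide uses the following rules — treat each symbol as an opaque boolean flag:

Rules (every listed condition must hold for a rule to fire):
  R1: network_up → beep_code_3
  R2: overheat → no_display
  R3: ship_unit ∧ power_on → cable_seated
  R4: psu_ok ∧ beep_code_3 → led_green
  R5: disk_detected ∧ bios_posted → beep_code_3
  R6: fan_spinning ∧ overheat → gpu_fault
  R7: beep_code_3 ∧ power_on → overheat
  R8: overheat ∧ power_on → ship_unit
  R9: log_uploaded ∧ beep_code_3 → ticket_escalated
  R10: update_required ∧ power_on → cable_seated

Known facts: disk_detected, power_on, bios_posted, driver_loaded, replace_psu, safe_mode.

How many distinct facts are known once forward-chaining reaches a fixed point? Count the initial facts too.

Round 1 fires R5, giving beep_code_3.
Round 2 fires R7, giving overheat.
Round 3 fires R2, R8, giving no_display, ship_unit.
Round 4 fires R3, giving cable_seated.
Closure: {beep_code_3, bios_posted, cable_seated, disk_detected, driver_loaded, no_display, overheat, power_on, replace_psu, safe_mode, ship_unit} — 11 facts.

11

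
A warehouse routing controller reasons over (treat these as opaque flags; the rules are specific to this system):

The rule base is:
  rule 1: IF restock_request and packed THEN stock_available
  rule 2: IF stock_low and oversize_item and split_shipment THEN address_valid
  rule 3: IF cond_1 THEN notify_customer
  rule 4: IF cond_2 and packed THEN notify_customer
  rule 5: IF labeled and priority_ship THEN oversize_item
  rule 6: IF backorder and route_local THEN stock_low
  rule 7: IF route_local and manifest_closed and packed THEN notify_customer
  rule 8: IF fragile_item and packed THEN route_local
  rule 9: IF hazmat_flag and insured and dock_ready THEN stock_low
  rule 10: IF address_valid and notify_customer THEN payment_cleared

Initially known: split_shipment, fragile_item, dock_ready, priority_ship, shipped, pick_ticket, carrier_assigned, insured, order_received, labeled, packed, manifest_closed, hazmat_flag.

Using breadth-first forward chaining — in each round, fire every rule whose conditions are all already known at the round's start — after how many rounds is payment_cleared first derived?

3

Round 1 fires rule 5, rule 8, rule 9, giving oversize_item, route_local, stock_low.
Round 2 fires rule 2, rule 7, giving address_valid, notify_customer.
Round 3 fires rule 10, giving payment_cleared.
payment_cleared first appears in round 3.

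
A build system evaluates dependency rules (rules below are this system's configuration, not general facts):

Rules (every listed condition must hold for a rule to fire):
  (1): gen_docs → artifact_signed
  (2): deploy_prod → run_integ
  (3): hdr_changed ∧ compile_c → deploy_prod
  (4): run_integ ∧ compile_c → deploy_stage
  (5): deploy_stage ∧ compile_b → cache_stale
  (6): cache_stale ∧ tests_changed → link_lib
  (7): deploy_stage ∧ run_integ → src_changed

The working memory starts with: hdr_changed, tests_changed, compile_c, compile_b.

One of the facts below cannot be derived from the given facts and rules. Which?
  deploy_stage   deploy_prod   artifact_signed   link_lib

Round 1 — (3), derive deploy_prod.
Round 2 — (2), derive run_integ.
Round 3 — (4), derive deploy_stage.
Round 4 — (5), (7), derive cache_stale, src_changed.
Round 5 — (6), derive link_lib.
Derived: deploy_stage (round 3), deploy_prod (round 1), link_lib (round 5). artifact_signed never appears in any round.

artifact_signed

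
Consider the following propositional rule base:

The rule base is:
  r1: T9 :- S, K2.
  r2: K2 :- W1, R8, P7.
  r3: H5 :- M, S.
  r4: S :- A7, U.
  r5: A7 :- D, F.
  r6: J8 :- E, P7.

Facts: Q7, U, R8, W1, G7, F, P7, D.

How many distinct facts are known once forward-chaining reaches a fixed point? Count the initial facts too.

12

[1] r2 [K2 :- W1, R8, P7.]; r5 [A7 :- D, F.]. ⇒ new: K2, A7.
[2] r4 [S :- A7, U.]. ⇒ new: S.
[3] r1 [T9 :- S, K2.]. ⇒ new: T9.
Closure: {A7, D, F, G7, K2, P7, Q7, R8, S, T9, U, W1} — 12 facts.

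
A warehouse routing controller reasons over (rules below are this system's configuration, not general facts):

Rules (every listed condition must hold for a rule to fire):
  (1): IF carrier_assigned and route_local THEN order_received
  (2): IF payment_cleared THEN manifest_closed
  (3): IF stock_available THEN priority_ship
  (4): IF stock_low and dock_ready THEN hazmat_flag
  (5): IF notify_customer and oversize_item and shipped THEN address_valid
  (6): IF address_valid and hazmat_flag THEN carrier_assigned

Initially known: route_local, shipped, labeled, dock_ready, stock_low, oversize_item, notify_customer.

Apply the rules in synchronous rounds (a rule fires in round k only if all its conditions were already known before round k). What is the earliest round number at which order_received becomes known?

3

Round 1: (4) [IF stock_low and dock_ready THEN hazmat_flag]; (5) [IF notify_customer and oversize_item and shipped THEN address_valid]. Adds hazmat_flag, address_valid.
Round 2: (6) [IF address_valid and hazmat_flag THEN carrier_assigned]. Adds carrier_assigned.
Round 3: (1) [IF carrier_assigned and route_local THEN order_received]. Adds order_received.
order_received first appears in round 3.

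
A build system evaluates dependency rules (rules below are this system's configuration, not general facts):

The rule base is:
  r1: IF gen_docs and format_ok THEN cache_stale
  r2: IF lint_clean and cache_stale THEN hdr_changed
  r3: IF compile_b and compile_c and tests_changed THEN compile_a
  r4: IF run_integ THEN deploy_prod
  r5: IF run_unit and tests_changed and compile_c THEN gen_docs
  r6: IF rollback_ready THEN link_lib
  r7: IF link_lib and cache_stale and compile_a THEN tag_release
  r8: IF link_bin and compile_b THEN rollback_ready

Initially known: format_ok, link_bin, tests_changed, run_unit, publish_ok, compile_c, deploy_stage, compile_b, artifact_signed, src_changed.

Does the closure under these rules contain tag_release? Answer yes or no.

Round 1 — r3, r5, r8, derive compile_a, gen_docs, rollback_ready.
Round 2 — r1, r6, derive cache_stale, link_lib.
Round 3 — r7, derive tag_release.
tag_release appears in round 3, so it is derivable.

yes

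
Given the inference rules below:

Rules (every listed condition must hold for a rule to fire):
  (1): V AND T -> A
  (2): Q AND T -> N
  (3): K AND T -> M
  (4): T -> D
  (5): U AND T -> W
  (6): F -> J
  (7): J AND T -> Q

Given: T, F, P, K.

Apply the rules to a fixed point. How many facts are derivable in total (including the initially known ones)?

9

Round 1 fires (3), (4), (6), giving M, D, J.
Round 2 fires (7), giving Q.
Round 3 fires (2), giving N.
Closure: {D, F, J, K, M, N, P, Q, T} — 9 facts.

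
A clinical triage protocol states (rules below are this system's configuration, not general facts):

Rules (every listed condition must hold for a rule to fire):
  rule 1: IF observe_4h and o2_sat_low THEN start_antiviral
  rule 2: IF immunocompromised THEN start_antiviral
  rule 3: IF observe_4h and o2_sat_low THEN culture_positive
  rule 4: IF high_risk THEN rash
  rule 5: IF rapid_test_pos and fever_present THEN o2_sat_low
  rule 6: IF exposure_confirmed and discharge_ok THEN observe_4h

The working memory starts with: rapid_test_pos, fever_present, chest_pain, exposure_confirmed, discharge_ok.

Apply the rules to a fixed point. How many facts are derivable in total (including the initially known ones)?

Round 1 — rule 5, rule 6, derive o2_sat_low, observe_4h.
Round 2 — rule 1, rule 3, derive start_antiviral, culture_positive.
Closure: {chest_pain, culture_positive, discharge_ok, exposure_confirmed, fever_present, o2_sat_low, observe_4h, rapid_test_pos, start_antiviral} — 9 facts.

9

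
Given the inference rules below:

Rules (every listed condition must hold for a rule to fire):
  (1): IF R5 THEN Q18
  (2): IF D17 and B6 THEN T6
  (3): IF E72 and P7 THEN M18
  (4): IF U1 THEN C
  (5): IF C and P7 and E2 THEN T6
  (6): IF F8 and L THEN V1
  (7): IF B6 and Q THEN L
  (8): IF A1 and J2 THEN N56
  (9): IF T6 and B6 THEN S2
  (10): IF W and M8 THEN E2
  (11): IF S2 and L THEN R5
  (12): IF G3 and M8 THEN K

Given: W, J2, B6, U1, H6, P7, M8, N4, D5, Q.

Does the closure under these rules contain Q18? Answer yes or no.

Round 1: (4) [IF U1 THEN C]; (7) [IF B6 and Q THEN L]; (10) [IF W and M8 THEN E2]. Adds C, L, E2.
Round 2: (5) [IF C and P7 and E2 THEN T6]. Adds T6.
Round 3: (9) [IF T6 and B6 THEN S2]. Adds S2.
Round 4: (11) [IF S2 and L THEN R5]. Adds R5.
Round 5: (1) [IF R5 THEN Q18]. Adds Q18.
Q18 appears in round 5, so it is derivable.

yes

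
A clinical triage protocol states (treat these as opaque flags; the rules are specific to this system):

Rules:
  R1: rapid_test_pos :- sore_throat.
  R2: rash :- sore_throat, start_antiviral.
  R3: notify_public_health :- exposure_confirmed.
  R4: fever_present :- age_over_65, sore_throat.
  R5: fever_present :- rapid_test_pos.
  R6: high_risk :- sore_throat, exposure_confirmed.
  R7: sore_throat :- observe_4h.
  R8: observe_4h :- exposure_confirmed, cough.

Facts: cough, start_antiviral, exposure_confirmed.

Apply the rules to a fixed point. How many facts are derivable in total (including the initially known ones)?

10

Round 1: R3 [notify_public_health :- exposure_confirmed.]; R8 [observe_4h :- exposure_confirmed, cough.]. Adds notify_public_health, observe_4h.
Round 2: R7 [sore_throat :- observe_4h.]. Adds sore_throat.
Round 3: R1 [rapid_test_pos :- sore_throat.]; R2 [rash :- sore_throat, start_antiviral.]; R6 [high_risk :- sore_throat, exposure_confirmed.]. Adds rapid_test_pos, rash, high_risk.
Round 4: R5 [fever_present :- rapid_test_pos.]. Adds fever_present.
Closure: {cough, exposure_confirmed, fever_present, high_risk, notify_public_health, observe_4h, rapid_test_pos, rash, sore_throat, start_antiviral} — 10 facts.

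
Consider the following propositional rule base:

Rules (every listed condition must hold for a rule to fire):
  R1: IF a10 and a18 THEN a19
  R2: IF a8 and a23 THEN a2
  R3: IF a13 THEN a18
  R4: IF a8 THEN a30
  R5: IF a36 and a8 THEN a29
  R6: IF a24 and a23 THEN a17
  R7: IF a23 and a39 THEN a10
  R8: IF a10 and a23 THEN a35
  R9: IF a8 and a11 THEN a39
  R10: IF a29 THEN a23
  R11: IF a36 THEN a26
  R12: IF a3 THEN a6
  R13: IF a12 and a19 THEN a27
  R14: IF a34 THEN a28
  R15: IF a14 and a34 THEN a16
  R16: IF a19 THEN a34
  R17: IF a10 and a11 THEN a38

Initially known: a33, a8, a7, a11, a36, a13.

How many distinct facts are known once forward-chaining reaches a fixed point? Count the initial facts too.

Round 1 — R3, R4, R5, R9, R11, derive a18, a30, a29, a39, a26.
Round 2 — R10, derive a23.
Round 3 — R2, R7, derive a2, a10.
Round 4 — R1, R8, R17, derive a19, a35, a38.
Round 5 — R16, derive a34.
Round 6 — R14, derive a28.
Closure: {a10, a11, a13, a18, a19, a2, a23, a26, a28, a29, a30, a33, a34, a35, a36, a38, a39, a7, a8} — 19 facts.

19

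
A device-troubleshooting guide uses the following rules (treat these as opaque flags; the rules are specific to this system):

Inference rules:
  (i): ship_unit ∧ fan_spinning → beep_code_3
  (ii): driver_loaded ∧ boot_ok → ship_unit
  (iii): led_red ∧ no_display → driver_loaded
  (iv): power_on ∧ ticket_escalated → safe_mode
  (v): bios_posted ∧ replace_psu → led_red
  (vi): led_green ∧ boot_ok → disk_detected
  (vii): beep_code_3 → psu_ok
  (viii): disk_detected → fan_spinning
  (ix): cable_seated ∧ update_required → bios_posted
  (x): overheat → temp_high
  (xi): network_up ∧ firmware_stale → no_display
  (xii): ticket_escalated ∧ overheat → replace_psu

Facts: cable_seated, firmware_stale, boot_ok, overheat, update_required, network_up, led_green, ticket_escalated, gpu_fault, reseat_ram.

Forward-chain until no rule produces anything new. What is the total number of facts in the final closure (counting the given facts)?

Round 1: (vi) [led_green ∧ boot_ok → disk_detected]; (ix) [cable_seated ∧ update_required → bios_posted]; (x) [overheat → temp_high]; (xi) [network_up ∧ firmware_stale → no_display]; (xii) [ticket_escalated ∧ overheat → replace_psu]. Adds disk_detected, bios_posted, temp_high, no_display, replace_psu.
Round 2: (v) [bios_posted ∧ replace_psu → led_red]; (viii) [disk_detected → fan_spinning]. Adds led_red, fan_spinning.
Round 3: (iii) [led_red ∧ no_display → driver_loaded]. Adds driver_loaded.
Round 4: (ii) [driver_loaded ∧ boot_ok → ship_unit]. Adds ship_unit.
Round 5: (i) [ship_unit ∧ fan_spinning → beep_code_3]. Adds beep_code_3.
Round 6: (vii) [beep_code_3 → psu_ok]. Adds psu_ok.
Closure: {beep_code_3, bios_posted, boot_ok, cable_seated, disk_detected, driver_loaded, fan_spinning, firmware_stale, gpu_fault, led_green, led_red, network_up, no_display, overheat, psu_ok, replace_psu, reseat_ram, ship_unit, temp_high, ticket_escalated, update_required} — 21 facts.

21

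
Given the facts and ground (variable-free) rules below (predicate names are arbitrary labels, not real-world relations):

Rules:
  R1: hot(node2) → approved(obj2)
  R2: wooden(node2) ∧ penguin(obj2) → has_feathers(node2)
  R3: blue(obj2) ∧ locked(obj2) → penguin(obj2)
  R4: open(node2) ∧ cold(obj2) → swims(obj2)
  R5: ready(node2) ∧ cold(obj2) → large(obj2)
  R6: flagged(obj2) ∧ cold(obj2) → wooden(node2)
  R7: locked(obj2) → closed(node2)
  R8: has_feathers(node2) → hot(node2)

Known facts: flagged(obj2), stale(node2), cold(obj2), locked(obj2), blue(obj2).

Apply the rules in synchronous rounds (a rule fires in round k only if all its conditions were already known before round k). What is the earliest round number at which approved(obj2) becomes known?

4

Round 1 — R3, R6, R7, derive penguin(obj2), wooden(node2), closed(node2).
Round 2 — R2, derive has_feathers(node2).
Round 3 — R8, derive hot(node2).
Round 4 — R1, derive approved(obj2).
approved(obj2) first appears in round 4.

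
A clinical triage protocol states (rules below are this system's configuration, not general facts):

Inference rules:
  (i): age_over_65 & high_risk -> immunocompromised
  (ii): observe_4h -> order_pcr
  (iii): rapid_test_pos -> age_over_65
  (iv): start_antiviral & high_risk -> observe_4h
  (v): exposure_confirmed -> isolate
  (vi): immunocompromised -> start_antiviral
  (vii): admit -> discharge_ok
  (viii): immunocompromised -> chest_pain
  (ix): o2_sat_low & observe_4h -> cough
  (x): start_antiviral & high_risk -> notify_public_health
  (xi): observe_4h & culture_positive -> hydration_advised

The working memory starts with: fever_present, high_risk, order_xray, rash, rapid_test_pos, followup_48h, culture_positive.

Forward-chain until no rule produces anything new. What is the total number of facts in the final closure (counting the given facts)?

15

Round 1 — (iii), derive age_over_65.
Round 2 — (i), derive immunocompromised.
Round 3 — (vi), (viii), derive start_antiviral, chest_pain.
Round 4 — (iv), (x), derive observe_4h, notify_public_health.
Round 5 — (ii), (xi), derive order_pcr, hydration_advised.
Closure: {age_over_65, chest_pain, culture_positive, fever_present, followup_48h, high_risk, hydration_advised, immunocompromised, notify_public_health, observe_4h, order_pcr, order_xray, rapid_test_pos, rash, start_antiviral} — 15 facts.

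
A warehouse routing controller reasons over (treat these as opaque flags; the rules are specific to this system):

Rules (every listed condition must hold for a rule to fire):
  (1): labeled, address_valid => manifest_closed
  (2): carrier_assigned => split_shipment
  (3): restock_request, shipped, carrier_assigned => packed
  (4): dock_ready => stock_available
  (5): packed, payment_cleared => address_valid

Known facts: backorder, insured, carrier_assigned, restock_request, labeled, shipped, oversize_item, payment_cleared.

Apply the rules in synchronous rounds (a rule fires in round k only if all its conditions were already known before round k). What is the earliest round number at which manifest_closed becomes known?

Round 1 fires (2), (3), giving split_shipment, packed.
Round 2 fires (5), giving address_valid.
Round 3 fires (1), giving manifest_closed.
manifest_closed first appears in round 3.

3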